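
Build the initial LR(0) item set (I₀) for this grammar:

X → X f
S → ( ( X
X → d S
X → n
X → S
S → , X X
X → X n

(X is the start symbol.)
First, augment the grammar with X' → X
I₀ = CLOSURE({ [X' → . X] }):
  [X' → . X] has the dot before X: add [X → . X f], [X → . d S], [X → . n], [X → . S], [X → . X n]
  [X → . S] has the dot before S: add [S → . ( ( X], [S → . , X X]
No further items can be added.

I₀ = { [S → . ( ( X], [S → . , X X], [X → . S], [X → . X f], [X → . X n], [X → . d S], [X → . n], [X' → . X] }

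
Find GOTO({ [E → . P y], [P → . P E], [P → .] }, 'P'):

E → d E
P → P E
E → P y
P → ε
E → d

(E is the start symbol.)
{ [E → . P y], [E → . d E], [E → . d], [E → P . y], [P → . P E], [P → .], [P → P . E] }

GOTO(I, 'P') = CLOSURE({ [A → αX.β] : [A → α.Xβ] ∈ I, X = 'P' })

Items with dot before 'P', with the dot advanced:
  [E → . P y] → [E → P . y]
  [P → . P E] → [P → P . E]
Closure of the advanced items:
  [P → P . E] has the dot before E: add [E → . d E], [E → . P y], [E → . d]
  [E → . P y] has the dot before P: add [P → . P E], [P → .]

GOTO = { [E → . P y], [E → . d E], [E → . d], [E → P . y], [P → . P E], [P → .], [P → P . E] }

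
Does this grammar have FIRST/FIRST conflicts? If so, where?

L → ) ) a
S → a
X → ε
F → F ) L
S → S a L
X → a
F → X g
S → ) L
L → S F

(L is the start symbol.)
A FIRST/FIRST conflict occurs when two productions N → α and N → β for the same non-terminal have FIRST(α) ∩ FIRST(β) ≠ ∅ (with ε ∈ FIRST of a nullable right-hand side, so two nullable alternatives also conflict).

FIRST sets of the non-terminals at (or reachable through a nullable prefix from) the front of some alternative:
  FIRST(S) = { ')', 'a' }
  FIRST(F) = { 'a', 'g' }
  FIRST(X) = { 'a', ε }

Productions for L:
  L → ) ) a: FIRST = { ')' }
  L → S F: FIRST = { ')', 'a' }
Productions for S:
  S → a: FIRST = { 'a' }
  S → S a L: FIRST = { ')', 'a' }
  S → ) L: FIRST = { ')' }
Productions for X:
  X → ε: FIRST = { ε }
  X → a: FIRST = { 'a' }
Productions for F:
  F → F ) L: FIRST = { 'a', 'g' }
  F → X g: FIRST = { 'a', 'g' }

Conflict for L: L → ) ) a and L → S F
  Overlap: { ')' }
Conflict for S: S → a and S → S a L
  Overlap: { 'a' }
Conflict for S: S → S a L and S → ) L
  Overlap: { ')' }
Conflict for F: F → F ) L and F → X g
  Overlap: { 'a', 'g' }

Answer: Yes. L → ')' ')' a / L → S F on { ')' }; S → a / S → S a L on { 'a' }; S → S a L / S → ')' L on { ')' }; F → F ')' L / F → X g on { 'a', 'g' }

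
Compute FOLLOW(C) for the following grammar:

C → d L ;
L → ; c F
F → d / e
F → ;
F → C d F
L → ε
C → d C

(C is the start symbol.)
To compute FOLLOW(C), find every occurrence of C on a right-hand side N → α C β: add FIRST(β) \ {ε}, and if β is empty or nullable also add FOLLOW(N). Iterate to a fixed point.

C is the start symbol, so $ ∈ FOLLOW(C).
In F → C d F: C is followed by d F, add FIRST(d F) \ {ε} = { 'd' }
In C → d C: C is at the end; this adds FOLLOW(C) to itself — nothing new

Taking the union: FOLLOW(C) = { $, 'd' }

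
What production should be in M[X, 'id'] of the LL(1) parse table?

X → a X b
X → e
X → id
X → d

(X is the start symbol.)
X → id

To find M[X, 'id'], we find productions for X where 'id' is in the predict set (PREDICT(N → α) = (FIRST(α) \ {ε}) ∪ (FOLLOW(N) if α ⇒* ε)).

X → a X b: PREDICT = { 'a' }
X → e: PREDICT = { 'e' }
X → id: PREDICT = { 'id' }
  'id' is in predict set, so this production goes in M[X, 'id']
X → d: PREDICT = { 'd' }

M[X, 'id'] = X → id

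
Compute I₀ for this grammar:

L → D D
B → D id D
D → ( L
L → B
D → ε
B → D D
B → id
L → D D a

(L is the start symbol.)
First, augment the grammar with L' → L
I₀ = CLOSURE({ [L' → . L] }):
  [L' → . L] has the dot before L: add [L → . D D], [L → . B], [L → . D D a]
  [L → . D D] has the dot before D: add [D → . ( L], [D → .]
  [L → . B] has the dot before B: add [B → . D id D], [B → . D D], [B → . id]
No further items can be added.

I₀ = { [B → . D D], [B → . D id D], [B → . id], [D → . ( L], [D → .], [L → . B], [L → . D D a], [L → . D D], [L' → . L] }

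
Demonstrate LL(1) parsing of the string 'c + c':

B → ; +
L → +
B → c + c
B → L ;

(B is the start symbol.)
LL(1) parsing maintains a stack (initially the start symbol over $) and the input. At each step: if the stack top is a terminal, match it against the current input token; if it is a non-terminal N, replace it with the RHS of M[N, lookahead] (the unique production whose predict set contains the lookahead).

Stack is shown with the top on the left.

Stack    Input    Action
------------------------
B $      c + c $  output B → c + c
c + c $  c + c $  match 'c'
+ c $    + c $    match '+'
c $      c $      match 'c'
$        $        accept

The string is accepted.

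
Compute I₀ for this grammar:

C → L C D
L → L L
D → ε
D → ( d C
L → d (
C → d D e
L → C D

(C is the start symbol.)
{ [C → . L C D], [C → . d D e], [C' → . C], [L → . C D], [L → . L L], [L → . d (] }

First, augment the grammar with C' → C
I₀ = CLOSURE({ [C' → . C] }):
  [C' → . C] has the dot before C: add [C → . L C D], [C → . d D e]
  [C → . L C D] has the dot before L: add [L → . L L], [L → . d (], [L → . C D]
No further items can be added.

I₀ = { [C → . L C D], [C → . d D e], [C' → . C], [L → . C D], [L → . L L], [L → . d (] }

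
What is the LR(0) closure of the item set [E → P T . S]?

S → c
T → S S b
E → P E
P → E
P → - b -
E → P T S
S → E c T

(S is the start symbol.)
{ [E → . P E], [E → . P T S], [E → P T . S], [P → . - b -], [P → . E], [S → . E c T], [S → . c] }

Start with: [E → P T . S]
  [E → P T . S] has the dot before S: add [S → . c], [S → . E c T]
  [S → . E c T] has the dot before E: add [E → . P E], [E → . P T S]
  [E → . P E] has the dot before P: add [P → . E], [P → . - b -]
No further items can be added.

CLOSURE = { [E → . P E], [E → . P T S], [E → P T . S], [P → . - b -], [P → . E], [S → . E c T], [S → . c] }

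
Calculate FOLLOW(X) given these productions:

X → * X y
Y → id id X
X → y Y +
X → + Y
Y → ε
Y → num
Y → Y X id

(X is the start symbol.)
X is the start symbol, so $ ∈ FOLLOW(X).
In X → * X y: X is followed by y, add FIRST(y) \ {ε} = { 'y' }
In Y → id id X: X is at the end, add FOLLOW(Y)
In Y → Y X id: X is followed by id, add FIRST(id) \ {ε} = { 'id' }

The FOLLOW sets referred to above (computed the same way, to a fixed point):
  FOLLOW(Y) = { $, '*', '+', 'id', 'y' }

Taking the union: FOLLOW(X) = { $, '*', '+', 'id', 'y' }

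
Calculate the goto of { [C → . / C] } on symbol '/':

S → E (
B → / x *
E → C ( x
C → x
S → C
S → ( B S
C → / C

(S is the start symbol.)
GOTO(I, '/') = CLOSURE({ [A → αX.β] : [A → α.Xβ] ∈ I, X = '/' })

Items with dot before '/', with the dot advanced:
  [C → . / C] → [C → / . C]
Closure of the advanced items:
  [C → / . C] has the dot before C: add [C → . x], [C → . / C]

GOTO = { [C → . / C], [C → . x], [C → / . C] }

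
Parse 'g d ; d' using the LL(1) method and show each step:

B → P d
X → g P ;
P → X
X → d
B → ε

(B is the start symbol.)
LL(1) parsing maintains a stack (initially the start symbol over $) and the input. At each step: if the stack top is a terminal, match it against the current input token; if it is a non-terminal N, replace it with the RHS of M[N, lookahead] (the unique production whose predict set contains the lookahead).

Stack is shown with the top on the left.

Stack      Input      Action
----------------------------
B $        g d ; d $  output B → P d
P d $      g d ; d $  output P → X
X d $      g d ; d $  output X → g P ;
g P ; d $  g d ; d $  match 'g'
P ; d $    d ; d $    output P → X
X ; d $    d ; d $    output X → d
d ; d $    d ; d $    match 'd'
; d $      ; d $      match ';'
d $        d $        match 'd'
$          $          accept

The string is accepted.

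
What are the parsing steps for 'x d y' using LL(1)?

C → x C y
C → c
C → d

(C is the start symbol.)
Stack is shown with the top on the left.

Stack    Input    Action
------------------------
C $      x d y $  output C → x C y
x C y $  x d y $  match 'x'
C y $    d y $    output C → d
d y $    d y $    match 'd'
y $      y $      match 'y'
$        $        accept

The string is accepted.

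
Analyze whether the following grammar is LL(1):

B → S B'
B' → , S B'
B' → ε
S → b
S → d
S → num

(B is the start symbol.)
A grammar is LL(1) if for each non-terminal N with multiple productions, the predict sets of those productions are pairwise disjoint, where PREDICT(N → α) = (FIRST(α) \ {ε}) ∪ (FOLLOW(N) if α ⇒* ε).

Relevant sets:
  FOLLOW(B') = { $ }

For B':
  PREDICT(B' → ',' S B') = { ',' }
  PREDICT(B' → ε) = { $ }
For S:
  PREDICT(S → b) = { 'b' }
  PREDICT(S → d) = { 'd' }
  PREDICT(S → num) = { 'num' }
B has a single production, so nothing to check there.

All predict sets are disjoint. The grammar IS LL(1).

Answer: Yes, the grammar is LL(1).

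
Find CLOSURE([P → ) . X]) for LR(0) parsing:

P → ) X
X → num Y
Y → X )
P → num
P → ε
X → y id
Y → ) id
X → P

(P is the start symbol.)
{ [P → ) . X], [P → . ) X], [P → . num], [P → .], [X → . P], [X → . num Y], [X → . y id] }

To compute CLOSURE, for each item [A → α.Bβ] where B is a non-terminal, add [B → .γ] for all productions B → γ; repeat for the newly added items until nothing changes.

Start with: [P → ) . X]
  [P → ) . X] has the dot before X: add [X → . num Y], [X → . y id], [X → . P]
  [X → . P] has the dot before P: add [P → . ) X], [P → . num], [P → .]
No further items can be added.

CLOSURE = { [P → ) . X], [P → . ) X], [P → . num], [P → .], [X → . P], [X → . num Y], [X → . y id] }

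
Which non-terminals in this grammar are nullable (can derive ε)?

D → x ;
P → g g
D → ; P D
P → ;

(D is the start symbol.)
None

A non-terminal is nullable if it can derive ε (the empty string): either it has an ε-production, or it has a production whose right-hand side consists entirely of nullable non-terminals.

There are no ε-productions, so no non-terminal can derive ε.
No non-terminals are nullable.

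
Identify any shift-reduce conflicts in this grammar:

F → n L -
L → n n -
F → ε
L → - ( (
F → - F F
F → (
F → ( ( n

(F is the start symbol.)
Yes — I0: [F → .] vs [F → . (]; I1: [F → ( .] vs [F → ( . ( n]; I2: [F → .] vs [F → . (]; I13: [F → .] vs [F → . (]

A shift-reduce conflict occurs when an LR(0) state has both:
  - a complete (reduce) item [A → α .] (dot at the end), and
  - a shift item [B → β . c γ] (dot before a terminal).

Augment with F' → F and build the canonical LR(0) collection (I0 = CLOSURE({[F' → . F]}), then GOTO on every symbol after a dot until no new states appear). It has 17 states:
  I0: { [F → . ( ( n], [F → . (], [F → . - F F], [F → . n L -], [F → .], [F' → . F] }  — shift, reduce
  I1: { [F → ( . ( n], [F → ( .] }  — shift, reduce
  I2: { [F → - . F F], [F → . ( ( n], [F → . (], [F → . - F F], [F → . n L -], [F → .] }  — shift, reduce
  I3: { [F' → F .] }  — accept
  I4: { [F → n . L -], [L → . - ( (], [L → . n n -] }  — shift
  I5: { [L → - . ( (] }  — shift
  I6: { [F → n L . -] }  — shift
  I7: { [L → n . n -] }  — shift
  I8: { [L → n n . -] }  — shift
  I9: { [L → n n - .] }  — reduce
  I10: { [F → n L - .] }  — reduce
  I11: { [L → - ( . (] }  — shift
  I12: { [L → - ( ( .] }  — reduce
  I13: { [F → - F . F], [F → . ( ( n], [F → . (], [F → . - F F], [F → . n L -], [F → .] }  — shift, reduce
  I14: { [F → - F F .] }  — reduce
  I15: { [F → ( ( . n] }  — shift
  I16: { [F → ( ( n .] }  — reduce

I0 contains reduce item [F → .] and shift items [F → . (], [F → . ( ( n], [F → . - F F], [F → . n L -] — shift-reduce conflict.
I1 contains reduce item [F → ( .] and shift item [F → ( . ( n] — shift-reduce conflict.
I2 contains reduce item [F → .] and shift items [F → . (], [F → . ( ( n], [F → . - F F], [F → . n L -] — shift-reduce conflict.
I13 contains reduce item [F → .] and shift items [F → . (], [F → . ( ( n], [F → . - F F], [F → . n L -] — shift-reduce conflict.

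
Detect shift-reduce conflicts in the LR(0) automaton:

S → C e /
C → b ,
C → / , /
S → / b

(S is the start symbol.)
Augment with S' → S and build the canonical LR(0) collection (I0 = CLOSURE({[S' → . S]}), then GOTO on every symbol after a dot until no new states appear). It has 11 states:
  I0: { [C → . / , /], [C → . b ,], [S → . / b], [S → . C e /], [S' → . S] }  — shift
  I1: { [C → / . , /], [S → / . b] }  — shift
  I2: { [S → C . e /] }  — shift
  I3: { [S' → S .] }  — accept
  I4: { [C → b . ,] }  — shift
  I5: { [C → b , .] }  — reduce
  I6: { [S → C e . /] }  — shift
  I7: { [S → C e / .] }  — reduce
  I8: { [C → / , . /] }  — shift
  I9: { [S → / b .] }  — reduce
  I10: { [C → / , / .] }  — reduce

No state contains both a complete item and a shift item.

Answer: No shift-reduce conflicts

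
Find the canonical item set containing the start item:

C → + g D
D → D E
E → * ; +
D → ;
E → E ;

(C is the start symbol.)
{ [C → . + g D], [C' → . C] }

First, augment the grammar with C' → C
I₀ = CLOSURE({ [C' → . C] }):
  [C' → . C] has the dot before C: add [C → . + g D]
No further items can be added.

I₀ = { [C → . + g D], [C' → . C] }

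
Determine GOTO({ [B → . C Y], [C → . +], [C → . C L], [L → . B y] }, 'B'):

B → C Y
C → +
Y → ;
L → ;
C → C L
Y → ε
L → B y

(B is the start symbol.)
{ [L → B . y] }

GOTO(I, 'B') = CLOSURE({ [A → αX.β] : [A → α.Xβ] ∈ I, X = 'B' })

Items with dot before 'B', with the dot advanced:
  [L → . B y] → [L → B . y]
Closure adds nothing (no advanced item has the dot before a non-terminal).

GOTO = { [L → B . y] }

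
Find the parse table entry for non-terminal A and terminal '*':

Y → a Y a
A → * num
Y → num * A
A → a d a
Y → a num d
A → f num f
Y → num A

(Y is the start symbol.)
To find M[A, '*'], we find productions for A where '*' is in the predict set (PREDICT(N → α) = (FIRST(α) \ {ε}) ∪ (FOLLOW(N) if α ⇒* ε)).

A → * num: PREDICT = { '*' }
  '*' is in predict set, so this production goes in M[A, '*']
A → a d a: PREDICT = { 'a' }
A → f num f: PREDICT = { 'f' }

M[A, '*'] = A → * num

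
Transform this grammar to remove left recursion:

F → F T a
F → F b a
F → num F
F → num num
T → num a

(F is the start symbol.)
F is directly left-recursive. The standard transformation for
  A → A α₁ | ... | A α_m | β₁ | ... | β_n
is
  A  → β₁ A' | ... | β_n A'
  A' → α₁ A' | ... | α_m A' | ε

F → num F becomes F → num F F'
F → num num becomes F → num num F'
F → F T a becomes F' → T a F'
F → F b a becomes F' → b a F'
Add F' → ε

Productions for other non-terminals are unchanged:
  T → num a

Resulting grammar:
F → num F F'
F → num num F'
F' → T a F'
F' → b a F'
F' → ε
T → num a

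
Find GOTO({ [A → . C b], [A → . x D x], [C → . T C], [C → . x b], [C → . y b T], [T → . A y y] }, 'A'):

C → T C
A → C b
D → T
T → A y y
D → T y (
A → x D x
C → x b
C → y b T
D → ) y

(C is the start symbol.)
GOTO(I, 'A') = CLOSURE({ [A → αX.β] : [A → α.Xβ] ∈ I, X = 'A' })

Items with dot before 'A', with the dot advanced:
  [T → . A y y] → [T → A . y y]
Closure adds nothing (no advanced item has the dot before a non-terminal).

GOTO = { [T → A . y y] }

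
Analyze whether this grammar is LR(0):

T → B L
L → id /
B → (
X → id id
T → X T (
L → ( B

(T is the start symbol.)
Yes, the grammar is LR(0)

A grammar is LR(0) if no state in the canonical LR(0) collection has:
  - both a shift item (dot before a terminal) and a complete item (shift-reduce conflict), or
  - two or more complete items (reduce-reduce conflict; the accept item [T' → T .] counts as a complete item here).

Augment with T' → T and build the canonical LR(0) collection (I0 = CLOSURE({[T' → . T]}), then GOTO on every symbol after a dot until no new states appear). It has 14 states:
  I0: { [B → . (], [T → . B L], [T → . X T (], [T' → . T], [X → . id id] }  — shift
  I1: { [B → ( .] }  — reduce
  I2: { [L → . ( B], [L → . id /], [T → B . L] }  — shift
  I3: { [T' → T .] }  — accept
  I4: { [B → . (], [T → . B L], [T → . X T (], [T → X . T (], [X → . id id] }  — shift
  I5: { [X → id . id] }  — shift
  I6: { [X → id id .] }  — reduce
  I7: { [T → X T . (] }  — shift
  I8: { [T → X T ( .] }  — reduce
  I9: { [B → . (], [L → ( . B] }  — shift
  I10: { [T → B L .] }  — reduce
  I11: { [L → id . /] }  — shift
  I12: { [L → id / .] }  — reduce
  I13: { [L → ( B .] }  — reduce

Every state is either a pure shift/goto state or contains exactly one complete item and nothing to shift — no conflicts. The grammar is LR(0).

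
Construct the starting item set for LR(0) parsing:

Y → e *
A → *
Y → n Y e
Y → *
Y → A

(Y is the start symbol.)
{ [A → . *], [Y → . *], [Y → . A], [Y → . e *], [Y → . n Y e], [Y' → . Y] }

First, augment the grammar with Y' → Y
I₀ = CLOSURE({ [Y' → . Y] }):
  [Y' → . Y] has the dot before Y: add [Y → . e *], [Y → . n Y e], [Y → . *], [Y → . A]
  [Y → . A] has the dot before A: add [A → . *]
No further items can be added.

I₀ = { [A → . *], [Y → . *], [Y → . A], [Y → . e *], [Y → . n Y e], [Y' → . Y] }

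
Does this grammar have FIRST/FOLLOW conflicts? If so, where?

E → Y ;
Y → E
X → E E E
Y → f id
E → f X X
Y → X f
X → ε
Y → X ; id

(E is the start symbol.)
Nullable non-terminals: X.
FIRST sets used below: FIRST(E) = { ';', 'f' }

X: nullable alternative(s) X → ε; FOLLOW(X) = { $, ';', 'f' }
  X → E E E: FIRST \ {ε} = { ';', 'f' } — overlaps FOLLOW(X) on { ';', 'f' }: CONFLICT
  X → ε: FIRST \ {ε} = { } — this is the only nullable alternative, skip

E, Y have no nullable alternative, so no FIRST/FOLLOW check is needed there.

So the grammar has 1 FIRST/FOLLOW conflict (marked CONFLICT above).

Answer: Yes. X → E E E with FOLLOW(X) on { ';', 'f' }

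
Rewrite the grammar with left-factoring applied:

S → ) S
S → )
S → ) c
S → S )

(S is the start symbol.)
S → ) S'
S' → S
S' → ε
S' → c
S → S )

Left-factoring transforms A → αβ₁ | αβ₂ into A → αA' and A' → β₁ | β₂
(α is the longest common prefix among the alternatives). Repeat until
no nonterminal has two alternatives with a common prefix.

Round 1: S has alternatives sharing prefix ')'. Introduce S': S → ) S'
  Add: S' → S
  Add: S' → ε
  Add: S' → c

No remaining common prefixes — done.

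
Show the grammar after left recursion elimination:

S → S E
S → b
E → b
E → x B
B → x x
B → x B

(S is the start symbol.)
S → b S'
S' → E S'
S' → ε
E → b
E → x B
B → x x
B → x B

S is directly left-recursive. The standard transformation for
  A → A α₁ | ... | A α_m | β₁ | ... | β_n
is
  A  → β₁ A' | ... | β_n A'
  A' → α₁ A' | ... | α_m A' | ε

S → b becomes S → b S'
S → S E becomes S' → E S'
Add S' → ε

Productions for other non-terminals are unchanged:
  E → b
  E → x B
  B → x x
  B → x B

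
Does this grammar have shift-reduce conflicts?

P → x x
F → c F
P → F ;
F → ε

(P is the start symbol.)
Yes — I0: [F → .] vs [F → . c F]; I3: [F → .] vs [F → . c F]

Augment with P' → P and build the canonical LR(0) collection (I0 = CLOSURE({[P' → . P]}), then GOTO on every symbol after a dot until no new states appear). It has 8 states:
  I0: { [F → . c F], [F → .], [P → . F ;], [P → . x x], [P' → . P] }  — shift, reduce
  I1: { [P → F . ;] }  — shift
  I2: { [P' → P .] }  — accept
  I3: { [F → . c F], [F → .], [F → c . F] }  — shift, reduce
  I4: { [P → x . x] }  — shift
  I5: { [P → x x .] }  — reduce
  I6: { [F → c F .] }  — reduce
  I7: { [P → F ; .] }  — reduce

I0 contains reduce item [F → .] and shift items [F → . c F], [P → . x x] — shift-reduce conflict.
I3 contains reduce item [F → .] and shift item [F → . c F] — shift-reduce conflict.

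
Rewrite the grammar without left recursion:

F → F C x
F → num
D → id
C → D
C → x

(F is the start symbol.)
F → num F'
F' → C x F'
F' → ε
D → id
C → D
C → x

F is directly left-recursive. The standard transformation for
  A → A α₁ | ... | A α_m | β₁ | ... | β_n
is
  A  → β₁ A' | ... | β_n A'
  A' → α₁ A' | ... | α_m A' | ε

F → num becomes F → num F'
F → F C x becomes F' → C x F'
Add F' → ε

Productions for other non-terminals are unchanged:
  D → id
  C → D
  C → x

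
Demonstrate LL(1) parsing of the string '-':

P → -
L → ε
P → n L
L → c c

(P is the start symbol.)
LL(1) parsing maintains a stack (initially the start symbol over $) and the input. At each step: if the stack top is a terminal, match it against the current input token; if it is a non-terminal N, replace it with the RHS of M[N, lookahead] (the unique production whose predict set contains the lookahead).

Stack is shown with the top on the left.

Stack  Input  Action
--------------------
P $    - $    output P → -
- $    - $    match '-'
$      $      accept

The string is accepted.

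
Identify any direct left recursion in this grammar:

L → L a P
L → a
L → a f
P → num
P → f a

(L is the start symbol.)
L → L a P: LEFT RECURSIVE (starts with L)
L → a: starts with a
L → a f: starts with a
P → num: starts with num
P → f a: starts with f

The grammar has direct left recursion on: L.

Answer: Yes, L is left-recursive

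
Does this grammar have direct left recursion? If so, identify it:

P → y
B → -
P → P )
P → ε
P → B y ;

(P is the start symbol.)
Direct left recursion occurs when N → N α for some non-terminal N (the right-hand side begins with the left-hand side itself).

P → y: starts with y
B → -: starts with '-'
P → P ): LEFT RECURSIVE (starts with P)
P → ε: starts with ε
P → B y ;: starts with B

The grammar has direct left recursion on: P.

Answer: Yes, P is left-recursive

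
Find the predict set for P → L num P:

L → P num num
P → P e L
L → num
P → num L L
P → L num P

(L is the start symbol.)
PREDICT(P → L num P) = (FIRST(RHS) \ {ε}) ∪ (FOLLOW(P) if ε ∈ FIRST(RHS), i.e. RHS ⇒* ε)
FIRST(L) = { 'num' }
FIRST(L num P) = { 'num' }
ε ∉ FIRST(L num P), so FOLLOW(P) is not added.
PREDICT(P → L num P) = { 'num' }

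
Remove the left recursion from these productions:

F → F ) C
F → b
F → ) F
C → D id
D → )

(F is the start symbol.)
F is directly left-recursive. The standard transformation for
  A → A α₁ | ... | A α_m | β₁ | ... | β_n
is
  A  → β₁ A' | ... | β_n A'
  A' → α₁ A' | ... | α_m A' | ε

F → b becomes F → b F'
F → ) F becomes F → ) F F'
F → F ) C becomes F' → ) C F'
Add F' → ε

Productions for other non-terminals are unchanged:
  C → D id
  D → )

Resulting grammar:
F → b F'
F → ) F F'
F' → ) C F'
F' → ε
C → D id
D → )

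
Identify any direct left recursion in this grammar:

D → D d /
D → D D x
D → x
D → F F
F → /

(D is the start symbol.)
D → D d /: LEFT RECURSIVE (starts with D)
D → D D x: LEFT RECURSIVE (starts with D)
D → x: starts with x
D → F F: starts with F
F → /: starts with '/'

The grammar has direct left recursion on: D.

Answer: Yes, D is left-recursive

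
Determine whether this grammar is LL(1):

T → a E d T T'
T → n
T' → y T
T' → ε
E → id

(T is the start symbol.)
Relevant sets:
  FOLLOW(T') = { $, 'y' }

For T:
  PREDICT(T → a E d T T') = { 'a' }
  PREDICT(T → n) = { 'n' }
For T':
  PREDICT(T' → y T) = { 'y' }
  PREDICT(T' → ε) = { $, 'y' }
E has a single production, so nothing to check there.

Conflict found: Predict set conflict for T': { 'y' }
The grammar is NOT LL(1).

Answer: No. Predict set conflict for T': { 'y' }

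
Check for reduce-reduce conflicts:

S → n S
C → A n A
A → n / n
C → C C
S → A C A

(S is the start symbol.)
No reduce-reduce conflicts

Augment with S' → S and build the canonical LR(0) collection (I0 = CLOSURE({[S' → . S]}), then GOTO on every symbol after a dot until no new states appear). It has 14 states:
  I0: { [A → . n / n], [S → . A C A], [S → . n S], [S' → . S] }  — shift
  I1: { [A → . n / n], [C → . A n A], [C → . C C], [S → A . C A] }  — shift
  I2: { [S' → S .] }  — accept
  I3: { [A → . n / n], [A → n . / n], [S → . A C A], [S → . n S], [S → n . S] }  — shift
  I4: { [A → n / . n] }  — shift
  I5: { [S → n S .] }  — reduce
  I6: { [A → n / n .] }  — reduce
  I7: { [C → A . n A] }  — shift
  I8: { [A → . n / n], [C → . A n A], [C → . C C], [C → C . C], [S → A C . A] }  — shift
  I9: { [A → n . / n] }  — shift
  I10: { [C → A . n A], [S → A C A .] }  — shift, reduce
  I11: { [A → . n / n], [C → . A n A], [C → . C C], [C → C . C], [C → C C .] }  — shift, reduce
  I12: { [A → . n / n], [C → A n . A] }  — shift
  I13: { [C → A n A .] }  — reduce

No state contains more than one complete item.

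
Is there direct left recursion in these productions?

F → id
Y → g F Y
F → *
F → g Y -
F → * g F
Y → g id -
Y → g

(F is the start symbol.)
Direct left recursion occurs when N → N α for some non-terminal N (the right-hand side begins with the left-hand side itself).

F → id: starts with id
Y → g F Y: starts with g
F → *: starts with '*'
F → g Y -: starts with g
F → * g F: starts with '*'
Y → g id -: starts with g
Y → g: starts with g

No direct left recursion found.

Answer: No direct left recursion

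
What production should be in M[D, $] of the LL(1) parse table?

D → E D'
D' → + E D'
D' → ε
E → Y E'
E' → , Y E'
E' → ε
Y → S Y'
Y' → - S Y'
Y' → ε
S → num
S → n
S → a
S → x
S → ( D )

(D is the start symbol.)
Empty (error entry)

To find M[D, $], we find productions for D where $ is in the predict set (PREDICT(N → α) = (FIRST(α) \ {ε}) ∪ (FOLLOW(N) if α ⇒* ε)).

Relevant sets:
  FIRST(E) = { '(', 'a', 'n', 'num', 'x' }

D → E D': PREDICT = { '(', 'a', 'n', 'num', 'x' }

M[D, $] is empty (no production applies)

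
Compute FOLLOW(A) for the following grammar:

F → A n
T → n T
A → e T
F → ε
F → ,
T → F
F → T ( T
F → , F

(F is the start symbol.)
To compute FOLLOW(A), find every occurrence of A on a right-hand side N → α A β: add FIRST(β) \ {ε}, and if β is empty or nullable also add FOLLOW(N). Iterate to a fixed point.

In F → A n: A is followed by n, add FIRST(n) \ {ε} = { 'n' }

Taking the union: FOLLOW(A) = { 'n' }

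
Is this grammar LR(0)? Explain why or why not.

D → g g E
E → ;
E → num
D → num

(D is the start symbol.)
Yes, the grammar is LR(0)

A grammar is LR(0) if no state in the canonical LR(0) collection has:
  - both a shift item (dot before a terminal) and a complete item (shift-reduce conflict), or
  - two or more complete items (reduce-reduce conflict; the accept item [D' → D .] counts as a complete item here).

Augment with D' → D and build the canonical LR(0) collection (I0 = CLOSURE({[D' → . D]}), then GOTO on every symbol after a dot until no new states appear). It has 8 states:
  I0: { [D → . g g E], [D → . num], [D' → . D] }  — shift
  I1: { [D' → D .] }  — accept
  I2: { [D → g . g E] }  — shift
  I3: { [D → num .] }  — reduce
  I4: { [D → g g . E], [E → . ;], [E → . num] }  — shift
  I5: { [E → ; .] }  — reduce
  I6: { [D → g g E .] }  — reduce
  I7: { [E → num .] }  — reduce

Every state is either a pure shift/goto state or contains exactly one complete item and nothing to shift — no conflicts. The grammar is LR(0).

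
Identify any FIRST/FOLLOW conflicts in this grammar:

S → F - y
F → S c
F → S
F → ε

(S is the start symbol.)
Yes. F → S c with FOLLOW(F) on { '-' }; F → S with FOLLOW(F) on { '-' }

A FIRST/FOLLOW conflict occurs when a non-terminal N has a nullable alternative N → β (β ⇒* ε) and another alternative N → α with FIRST(α) ∩ FOLLOW(N) ≠ ∅: on such a lookahead the parser cannot decide between expanding α and letting N vanish via β.

Nullable non-terminals: F.
FIRST sets used below: FIRST(S) = { '-' }

F: nullable alternative(s) F → ε; FOLLOW(F) = { '-' }
  F → S c: FIRST \ {ε} = { '-' } — overlaps FOLLOW(F) on { '-' }: CONFLICT
  F → S: FIRST \ {ε} = { '-' } — overlaps FOLLOW(F) on { '-' }: CONFLICT
  F → ε: FIRST \ {ε} = { } — this is the only nullable alternative, skip

S has no nullable alternative, so no FIRST/FOLLOW check is needed there.

So the grammar has 2 FIRST/FOLLOW conflicts (marked CONFLICT above).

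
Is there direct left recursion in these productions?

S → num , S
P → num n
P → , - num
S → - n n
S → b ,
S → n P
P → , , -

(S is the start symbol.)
Direct left recursion occurs when N → N α for some non-terminal N (the right-hand side begins with the left-hand side itself).

S → num , S: starts with num
P → num n: starts with num
P → , - num: starts with ','
S → - n n: starts with '-'
S → b ,: starts with b
S → n P: starts with n
P → , , -: starts with ','

No direct left recursion found.

Answer: No direct left recursion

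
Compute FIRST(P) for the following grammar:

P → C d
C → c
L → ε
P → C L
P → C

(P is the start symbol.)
To compute FIRST(P), examine every production with P on the left-hand side, reading each right-hand side left to right until a non-nullable symbol is reached.

FIRST sets of the other non-terminals involved (by the same procedure, iterated to a fixed point):
  FIRST(C) = { 'c' }

From P → C d:
  - C is a non-terminal: add FIRST(C) \ {ε} = { 'c' }
    C is not nullable, so stop
From P → C L:
  - C is a non-terminal: add FIRST(C) \ {ε} = { 'c' }
    C is not nullable, so stop
From P → C:
  - C is a non-terminal: add FIRST(C) \ {ε} = { 'c' }
    C is not nullable, so stop

Collecting: FIRST(P) = { 'c' }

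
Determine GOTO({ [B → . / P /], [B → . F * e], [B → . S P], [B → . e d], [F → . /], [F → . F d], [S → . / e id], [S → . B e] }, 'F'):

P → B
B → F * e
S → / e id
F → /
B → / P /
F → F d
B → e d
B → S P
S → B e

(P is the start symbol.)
GOTO(I, 'F') = CLOSURE({ [A → αX.β] : [A → α.Xβ] ∈ I, X = 'F' })

Items with dot before 'F', with the dot advanced:
  [B → . F * e] → [B → F . * e]
  [F → . F d] → [F → F . d]
Closure adds nothing (no advanced item has the dot before a non-terminal).

GOTO = { [B → F . * e], [F → F . d] }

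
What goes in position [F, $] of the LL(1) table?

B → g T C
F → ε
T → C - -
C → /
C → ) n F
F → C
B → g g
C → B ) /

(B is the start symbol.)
F → ε

To find M[F, $], we find productions for F where $ is in the predict set (PREDICT(N → α) = (FIRST(α) \ {ε}) ∪ (FOLLOW(N) if α ⇒* ε)).

Relevant sets:
  FIRST(C) = { ')', '/', 'g' }
  FOLLOW(F) = { $, ')', '-' }

F → ε: PREDICT = { $, ')', '-' }
  $ is in predict set, so this production goes in M[F, $]
F → C: PREDICT = { ')', '/', 'g' }

M[F, $] = F → ε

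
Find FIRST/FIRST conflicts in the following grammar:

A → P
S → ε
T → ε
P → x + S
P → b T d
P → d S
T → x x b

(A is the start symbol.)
No FIRST/FIRST conflicts.

A FIRST/FIRST conflict occurs when two productions N → α and N → β for the same non-terminal have FIRST(α) ∩ FIRST(β) ≠ ∅ (with ε ∈ FIRST of a nullable right-hand side, so two nullable alternatives also conflict).

Productions for T:
  T → ε: FIRST = { ε }
  T → x x b: FIRST = { 'x' }
Productions for P:
  P → x + S: FIRST = { 'x' }
  P → b T d: FIRST = { 'b' }
  P → d S: FIRST = { 'd' }
A, S have only one production, so no FIRST/FIRST conflict is possible there.

All alternatives of each non-terminal have pairwise disjoint FIRST sets.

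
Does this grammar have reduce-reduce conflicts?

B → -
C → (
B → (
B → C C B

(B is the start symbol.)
Yes — I1: [B → ( .] vs [C → ( .]

Augment with B' → B and build the canonical LR(0) collection (I0 = CLOSURE({[B' → . B]}), then GOTO on every symbol after a dot until no new states appear). It has 8 states:
  I0: { [B → . (], [B → . -], [B → . C C B], [B' → . B], [C → . (] }  — shift
  I1: { [B → ( .], [C → ( .] }  — 2 reduces
  I2: { [B → - .] }  — reduce
  I3: { [B' → B .] }  — accept
  I4: { [B → C . C B], [C → . (] }  — shift
  I5: { [C → ( .] }  — reduce
  I6: { [B → . (], [B → . -], [B → . C C B], [B → C C . B], [C → . (] }  — shift
  I7: { [B → C C B .] }  — reduce

I1 contains complete items [B → ( .], [C → ( .] — reduce-reduce conflict.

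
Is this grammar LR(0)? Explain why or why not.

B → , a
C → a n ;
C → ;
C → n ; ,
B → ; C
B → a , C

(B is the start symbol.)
Yes, the grammar is LR(0)

A grammar is LR(0) if no state in the canonical LR(0) collection has:
  - both a shift item (dot before a terminal) and a complete item (shift-reduce conflict), or
  - two or more complete items (reduce-reduce conflict; the accept item [B' → B .] counts as a complete item here).

Augment with B' → B and build the canonical LR(0) collection (I0 = CLOSURE({[B' → . B]}), then GOTO on every symbol after a dot until no new states appear). It has 16 states:
  I0: { [B → . , a], [B → . ; C], [B → . a , C], [B' → . B] }  — shift
  I1: { [B → , . a] }  — shift
  I2: { [B → ; . C], [C → . ;], [C → . a n ;], [C → . n ; ,] }  — shift
  I3: { [B' → B .] }  — accept
  I4: { [B → a . , C] }  — shift
  I5: { [B → a , . C], [C → . ;], [C → . a n ;], [C → . n ; ,] }  — shift
  I6: { [C → ; .] }  — reduce
  I7: { [B → a , C .] }  — reduce
  I8: { [C → a . n ;] }  — shift
  I9: { [C → n . ; ,] }  — shift
  I10: { [C → n ; . ,] }  — shift
  I11: { [C → n ; , .] }  — reduce
  I12: { [C → a n . ;] }  — shift
  I13: { [C → a n ; .] }  — reduce
  I14: { [B → ; C .] }  — reduce
  I15: { [B → , a .] }  — reduce

Every state is either a pure shift/goto state or contains exactly one complete item and nothing to shift — no conflicts. The grammar is LR(0).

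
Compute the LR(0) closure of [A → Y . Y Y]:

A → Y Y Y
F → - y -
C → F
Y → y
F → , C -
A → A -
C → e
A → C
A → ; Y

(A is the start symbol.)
Start with: [A → Y . Y Y]
  [A → Y . Y Y] has the dot before Y: add [Y → . y]
No further items can be added.

CLOSURE = { [A → Y . Y Y], [Y → . y] }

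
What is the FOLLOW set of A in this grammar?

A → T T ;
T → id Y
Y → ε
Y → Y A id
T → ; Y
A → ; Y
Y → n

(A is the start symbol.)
{ $, 'id' }

A is the start symbol, so $ ∈ FOLLOW(A).
In Y → Y A id: A is followed by id, add FIRST(id) \ {ε} = { 'id' }

Taking the union: FOLLOW(A) = { $, 'id' }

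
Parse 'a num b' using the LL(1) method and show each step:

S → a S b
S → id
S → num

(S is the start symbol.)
Stack is shown with the top on the left.

Stack    Input      Action
--------------------------
S $      a num b $  output S → a S b
a S b $  a num b $  match 'a'
S b $    num b $    output S → num
num b $  num b $    match 'num'
b $      b $        match 'b'
$        $          accept

The string is accepted.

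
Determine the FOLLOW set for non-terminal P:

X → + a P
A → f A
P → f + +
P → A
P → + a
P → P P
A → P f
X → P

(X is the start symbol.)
{ $, '+', 'f' }

To compute FOLLOW(P), find every occurrence of P on a right-hand side N → α P β: add FIRST(β) \ {ε}, and if β is empty or nullable also add FOLLOW(N). Iterate to a fixed point.

In X → + a P: P is at the end, add FOLLOW(X)
In P → P P: P is followed by P, add FIRST(P) \ {ε} = { '+', 'f' }
In P → P P: P is at the end; this adds FOLLOW(P) to itself — nothing new
In A → P f: P is followed by f, add FIRST(f) \ {ε} = { 'f' }
In X → P: P is at the end, add FOLLOW(X)

The FOLLOW sets referred to above (computed the same way, to a fixed point):
  FOLLOW(X) = { $ }

Taking the union: FOLLOW(P) = { $, '+', 'f' }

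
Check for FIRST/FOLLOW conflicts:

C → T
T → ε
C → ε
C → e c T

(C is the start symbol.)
No FIRST/FOLLOW conflicts.

A FIRST/FOLLOW conflict occurs when a non-terminal N has a nullable alternative N → β (β ⇒* ε) and another alternative N → α with FIRST(α) ∩ FOLLOW(N) ≠ ∅: on such a lookahead the parser cannot decide between expanding α and letting N vanish via β.

Nullable non-terminals: C, T.
FIRST sets used below: FIRST(T) = { ε }

C: nullable alternative(s) C → T, C → ε; FOLLOW(C) = { $ }
  C → T: FIRST \ {ε} = { } — disjoint from FOLLOW(C)
  C → ε: FIRST \ {ε} = { } — disjoint from FOLLOW(C)
  C → e c T: FIRST \ {ε} = { 'e' } — disjoint from FOLLOW(C)
T has a nullable alternative but only one production, so nothing to check.

No FIRST/FOLLOW conflicts found.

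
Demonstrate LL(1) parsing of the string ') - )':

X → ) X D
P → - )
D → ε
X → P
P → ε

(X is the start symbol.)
LL(1) parsing maintains a stack (initially the start symbol over $) and the input. At each step: if the stack top is a terminal, match it against the current input token; if it is a non-terminal N, replace it with the RHS of M[N, lookahead] (the unique production whose predict set contains the lookahead).

Stack is shown with the top on the left.

Stack    Input    Action
------------------------
X $      ) - ) $  output X → ) X D
) X D $  ) - ) $  match ')'
X D $    - ) $    output X → P
P D $    - ) $    output P → - )
- ) D $  - ) $    match '-'
) D $    ) $      match ')'
D $      $        output D → ε
$        $        accept

The string is accepted.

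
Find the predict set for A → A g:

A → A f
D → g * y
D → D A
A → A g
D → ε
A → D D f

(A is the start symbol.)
PREDICT(A → A g) = (FIRST(RHS) \ {ε}) ∪ (FOLLOW(A) if ε ∈ FIRST(RHS), i.e. RHS ⇒* ε)
FIRST(A) = { 'f', 'g' }
FIRST(A g) = { 'f', 'g' }
ε ∉ FIRST(A g), so FOLLOW(A) is not added.
PREDICT(A → A g) = { 'f', 'g' }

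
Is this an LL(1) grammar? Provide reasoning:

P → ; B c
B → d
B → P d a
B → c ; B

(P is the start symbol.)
Yes, the grammar is LL(1).

Relevant sets:
  FIRST(P) = { ';' }

For B:
  PREDICT(B → d) = { 'd' }
  PREDICT(B → P d a) = { ';' }
  PREDICT(B → c ';' B) = { 'c' }
P has a single production, so nothing to check there.

All predict sets are disjoint. The grammar IS LL(1).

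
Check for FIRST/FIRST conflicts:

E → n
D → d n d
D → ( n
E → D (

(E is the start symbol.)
FIRST sets of the non-terminals at (or reachable through a nullable prefix from) the front of some alternative:
  FIRST(D) = { '(', 'd' }

Productions for E:
  E → n: FIRST = { 'n' }
  E → D (: FIRST = { '(', 'd' }
Productions for D:
  D → d n d: FIRST = { 'd' }
  D → ( n: FIRST = { '(' }

All alternatives of each non-terminal have pairwise disjoint FIRST sets.

Answer: No FIRST/FIRST conflicts.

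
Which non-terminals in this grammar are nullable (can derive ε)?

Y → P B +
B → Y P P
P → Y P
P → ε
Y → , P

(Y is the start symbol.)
{ 'P' }

ε-productions: P → ε
So P is immediately nullable.
No further non-terminal can be added: every production for the remaining non-terminals contains a terminal or a non-nullable non-terminal.
Nullable = { 'P' }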